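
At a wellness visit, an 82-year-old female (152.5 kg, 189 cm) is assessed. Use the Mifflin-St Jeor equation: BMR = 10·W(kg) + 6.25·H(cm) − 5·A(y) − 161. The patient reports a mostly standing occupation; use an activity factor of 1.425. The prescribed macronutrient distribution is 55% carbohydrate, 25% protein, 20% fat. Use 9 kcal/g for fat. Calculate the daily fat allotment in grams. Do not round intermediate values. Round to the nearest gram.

Mifflin-St Jeor (female): BMR = 10(152.5) + 6.25(189) − 5(82) − 161 = 1525 + 1181.25 − 410 − 161 = 2135.25 kcal/day.
TEE = 2135.25 × 1.425 = 3042.7313 kcal/day.
Fat energy = 20% × 3042.7313 = 608.5463 kcal.
Fat = 608.5463 ÷ 9 kcal/g = 67.6163 g.

68 g/day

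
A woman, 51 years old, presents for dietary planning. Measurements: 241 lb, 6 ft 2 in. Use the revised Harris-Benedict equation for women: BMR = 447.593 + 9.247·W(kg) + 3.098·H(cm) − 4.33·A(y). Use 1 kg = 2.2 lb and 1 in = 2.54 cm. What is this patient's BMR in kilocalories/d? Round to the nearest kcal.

Convert to metric: weight = 241 ÷ 2.2 = 109.5455 kg; height = (6×12 + 2) × 2.54 = 74 × 2.54 = 187.96 cm.
Harris-Benedict: BMR = 447.593 + 9.247(109.5455) + 3.098(187.96) − 4.33(51) = 1822.0299 kcal/day.

1822 kilocalories/d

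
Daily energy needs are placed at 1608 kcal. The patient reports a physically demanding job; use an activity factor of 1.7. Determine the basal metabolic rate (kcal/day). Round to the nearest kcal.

BMR = TEE ÷ activity factor = 1608 ÷ 1.7 = 945.8824 kcal/day.

946 kcal/day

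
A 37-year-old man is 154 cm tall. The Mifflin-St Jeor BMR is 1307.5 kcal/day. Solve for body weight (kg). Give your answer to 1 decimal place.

1307.5 = 10·W + 6.25(154) − 5(37) + 5
10·W = 1307.5 − 782.5 = 525, so W = 52.5 kg.

52.5 kg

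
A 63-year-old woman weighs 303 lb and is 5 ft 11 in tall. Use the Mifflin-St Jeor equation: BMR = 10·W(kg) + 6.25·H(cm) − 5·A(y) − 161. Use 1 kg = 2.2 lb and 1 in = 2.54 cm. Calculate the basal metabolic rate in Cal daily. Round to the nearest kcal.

2028 Cal daily

Convert to metric: weight = 303 ÷ 2.2 = 137.7273 kg; height = (5×12 + 11) × 2.54 = 71 × 2.54 = 180.34 cm.
Mifflin-St Jeor (female): BMR = 10(137.7273) + 6.25(180.34) − 5(63) − 161 = 1377.2727 + 1127.125 − 315 − 161 = 2028.3977 kcal/day.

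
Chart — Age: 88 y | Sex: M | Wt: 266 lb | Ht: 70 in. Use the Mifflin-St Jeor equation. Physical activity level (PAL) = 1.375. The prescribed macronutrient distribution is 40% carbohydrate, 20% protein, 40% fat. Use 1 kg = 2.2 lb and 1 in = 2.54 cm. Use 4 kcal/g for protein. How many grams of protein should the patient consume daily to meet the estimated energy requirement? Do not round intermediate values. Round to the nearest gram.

130 g/day

Convert to metric: weight = 266 ÷ 2.2 = 120.9091 kg; height = 70 × 2.54 = 177.8 cm.
Mifflin-St Jeor (male): BMR = 10(120.9091) + 6.25(177.8) − 5(88) + 5 = 1209.0909 + 1111.25 − 440 + 5 = 1885.3409 kcal/day.
TEE = 1885.3409 × 1.375 = 2592.3438 kcal/day.
Protein energy = 20% × 2592.3438 = 518.4688 kcal.
Protein = 518.4688 ÷ 4 kcal/g = 129.6172 g.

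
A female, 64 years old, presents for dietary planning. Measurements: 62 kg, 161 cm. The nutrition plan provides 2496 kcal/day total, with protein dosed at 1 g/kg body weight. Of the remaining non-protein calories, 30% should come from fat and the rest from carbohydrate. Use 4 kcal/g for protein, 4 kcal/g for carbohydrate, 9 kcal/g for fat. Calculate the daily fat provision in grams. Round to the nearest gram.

75 g/day

Protein = 1 × 62 = 62 g → 62 × 4 = 248 kcal.
Non-protein calories = 2496 − 248 = 2248 kcal.
Fat: 30% × 2248 = 674.4 kcal; carbohydrate: 1573.6 kcal.
Fat: 674.4 kcal ÷ 9 kcal/g = 74.9333 g.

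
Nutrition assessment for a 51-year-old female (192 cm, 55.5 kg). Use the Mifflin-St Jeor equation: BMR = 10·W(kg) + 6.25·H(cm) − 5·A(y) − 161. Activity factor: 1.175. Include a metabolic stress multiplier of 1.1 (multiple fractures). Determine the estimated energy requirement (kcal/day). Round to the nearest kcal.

Mifflin-St Jeor (female): BMR = 10(55.5) + 6.25(192) − 5(51) − 161 = 555 + 1200 − 255 − 161 = 1339 kcal/day.
TEE = BMR × activity factor = 1339 × 1.175 = 1573.325 kcal/day.
Apply stress factor: 1573.325 × 1.1 = 1730.6575 kcal/day.

1731 kcal/day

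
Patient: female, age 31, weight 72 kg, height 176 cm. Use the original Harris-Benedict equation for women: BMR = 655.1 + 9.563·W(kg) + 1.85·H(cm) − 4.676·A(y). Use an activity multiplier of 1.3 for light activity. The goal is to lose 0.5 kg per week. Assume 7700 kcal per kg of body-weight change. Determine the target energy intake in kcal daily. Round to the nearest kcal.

Harris-Benedict: BMR = 655.1 + 9.563(72) + 1.85(176) − 4.676(31) = 1524.28 kcal/day.
TEE = 1524.28 × 1.3 = 1981.564 kcal/day.
Required daily deficit = 0.5 × 7700 ÷ 7 = 550 kcal/day.
Target intake = 1981.564 − 550 = 1431.564 kcal/day.

1432 kcal daily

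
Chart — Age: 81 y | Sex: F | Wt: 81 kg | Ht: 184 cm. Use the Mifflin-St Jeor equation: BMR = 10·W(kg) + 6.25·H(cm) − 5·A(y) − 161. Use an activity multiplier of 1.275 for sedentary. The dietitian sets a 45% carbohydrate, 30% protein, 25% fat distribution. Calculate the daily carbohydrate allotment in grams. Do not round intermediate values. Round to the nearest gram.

Mifflin-St Jeor (female): BMR = 10(81) + 6.25(184) − 5(81) − 161 = 810 + 1150 − 405 − 161 = 1394 kcal/day.
TEE = 1394 × 1.275 = 1777.35 kcal/day.
Carbohydrate energy = 45% × 1777.35 = 799.8075 kcal.
Carbohydrate = 799.8075 ÷ 4 kcal/g = 199.9519 g.

200 g/day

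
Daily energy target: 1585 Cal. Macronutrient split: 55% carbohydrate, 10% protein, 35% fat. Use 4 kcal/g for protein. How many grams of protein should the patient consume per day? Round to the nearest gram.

40 g/day

Protein energy = 10% × 1585 = 158.5 kcal.
At 4 kcal/g: 158.5 ÷ 4 = 39.625 g.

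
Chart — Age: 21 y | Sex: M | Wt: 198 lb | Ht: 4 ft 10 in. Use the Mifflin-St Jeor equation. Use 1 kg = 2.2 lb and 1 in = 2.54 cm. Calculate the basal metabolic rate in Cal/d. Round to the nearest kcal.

1721 Cal/d

Convert to metric: weight = 198 ÷ 2.2 = 90 kg; height = (4×12 + 10) × 2.54 = 58 × 2.54 = 147.32 cm.
Mifflin-St Jeor (male): BMR = 10(90) + 6.25(147.32) − 5(21) + 5 = 900 + 920.75 − 105 + 5 = 1720.75 kcal/day.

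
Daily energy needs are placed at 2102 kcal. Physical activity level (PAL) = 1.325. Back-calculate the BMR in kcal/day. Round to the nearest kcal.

BMR = TEE ÷ activity factor = 2102 ÷ 1.325 = 1586.4151 kcal/day.

1586 kcal/day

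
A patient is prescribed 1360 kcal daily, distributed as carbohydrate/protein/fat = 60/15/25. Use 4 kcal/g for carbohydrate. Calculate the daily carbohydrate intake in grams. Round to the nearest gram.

204 g/day

Carbohydrate energy = 60% × 1360 = 816 kcal.
At 4 kcal/g: 816 ÷ 4 = 204 g.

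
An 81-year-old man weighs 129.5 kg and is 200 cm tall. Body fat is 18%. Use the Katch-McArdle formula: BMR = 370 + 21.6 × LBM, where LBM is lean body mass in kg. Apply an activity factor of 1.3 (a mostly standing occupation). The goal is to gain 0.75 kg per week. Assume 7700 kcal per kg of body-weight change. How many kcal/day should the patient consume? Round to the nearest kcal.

LBM = 129.5 × (1 − 0.18) = 106.19 kg. Katch-McArdle: BMR = 370 + 21.6 × 106.19 = 2663.704 kcal/day.
TEE = 2663.704 × 1.3 = 3462.8152 kcal/day.
Required daily surplus = 0.75 × 7700 ÷ 7 = 825 kcal/day.
Target intake = 3462.8152 + 825 = 4287.8152 kcal/day.

4288 kcal/day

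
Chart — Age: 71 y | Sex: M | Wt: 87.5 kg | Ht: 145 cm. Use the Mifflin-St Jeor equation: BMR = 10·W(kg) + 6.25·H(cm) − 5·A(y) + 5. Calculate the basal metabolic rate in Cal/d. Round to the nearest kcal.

1431 Cal/d

Mifflin-St Jeor (male): BMR = 10(87.5) + 6.25(145) − 5(71) + 5 = 875 + 906.25 − 355 + 5 = 1431.25 kcal/day.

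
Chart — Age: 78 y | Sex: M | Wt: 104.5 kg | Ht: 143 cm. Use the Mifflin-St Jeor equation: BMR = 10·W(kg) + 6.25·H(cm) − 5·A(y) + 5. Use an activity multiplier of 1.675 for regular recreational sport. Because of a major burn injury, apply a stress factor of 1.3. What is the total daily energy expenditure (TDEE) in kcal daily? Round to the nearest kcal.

Mifflin-St Jeor (male): BMR = 10(104.5) + 6.25(143) − 5(78) + 5 = 1045 + 893.75 − 390 + 5 = 1553.75 kcal/day.
TEE = BMR × activity factor = 1553.75 × 1.675 = 2602.5313 kcal/day.
Apply stress factor: 2602.5313 × 1.3 = 3383.2906 kcal/day.

3383 kcal daily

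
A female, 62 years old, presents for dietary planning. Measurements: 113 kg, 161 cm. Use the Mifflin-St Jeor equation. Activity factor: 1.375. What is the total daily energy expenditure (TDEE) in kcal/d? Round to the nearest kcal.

Mifflin-St Jeor (female): BMR = 10(113) + 6.25(161) − 5(62) − 161 = 1130 + 1006.25 − 310 − 161 = 1665.25 kcal/day.
TEE = BMR × activity factor = 1665.25 × 1.375 = 2289.7188 kcal/day.

2290 kcal/d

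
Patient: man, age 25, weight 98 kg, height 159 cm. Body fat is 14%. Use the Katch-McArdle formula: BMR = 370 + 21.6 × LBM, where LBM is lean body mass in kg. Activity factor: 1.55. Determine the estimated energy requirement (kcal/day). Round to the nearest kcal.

3395 kcal/day

LBM = 98 × (1 − 0.14) = 84.28 kg. Katch-McArdle: BMR = 370 + 21.6 × 84.28 = 2190.448 kcal/day.
TEE = BMR × activity factor = 2190.448 × 1.55 = 3395.1944 kcal/day.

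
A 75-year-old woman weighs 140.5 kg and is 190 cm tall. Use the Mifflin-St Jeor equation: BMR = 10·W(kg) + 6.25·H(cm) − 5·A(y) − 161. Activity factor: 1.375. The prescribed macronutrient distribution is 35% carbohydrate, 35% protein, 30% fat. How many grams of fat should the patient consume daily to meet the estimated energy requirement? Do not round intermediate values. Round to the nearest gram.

94 g/day

Mifflin-St Jeor (female): BMR = 10(140.5) + 6.25(190) − 5(75) − 161 = 1405 + 1187.5 − 375 − 161 = 2056.5 kcal/day.
TEE = 2056.5 × 1.375 = 2827.6875 kcal/day.
Fat energy = 30% × 2827.6875 = 848.3063 kcal.
Fat = 848.3063 ÷ 9 kcal/g = 94.2563 g.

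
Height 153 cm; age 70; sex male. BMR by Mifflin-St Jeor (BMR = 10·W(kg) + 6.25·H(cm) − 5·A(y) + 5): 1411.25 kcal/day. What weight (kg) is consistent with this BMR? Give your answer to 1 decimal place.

80.0 kg

1411.25 = 10·W + 6.25(153) − 5(70) + 5
10·W = 1411.25 − 611.25 = 800, so W = 80 kg.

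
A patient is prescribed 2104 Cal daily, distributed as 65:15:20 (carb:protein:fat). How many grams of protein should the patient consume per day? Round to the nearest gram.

79 g/day

Protein energy = 15% × 2104 = 315.6 kcal.
At 4 kcal/g: 315.6 ÷ 4 = 78.9 g.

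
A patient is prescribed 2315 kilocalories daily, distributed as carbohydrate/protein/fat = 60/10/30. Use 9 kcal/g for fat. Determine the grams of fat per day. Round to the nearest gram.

Fat energy = 30% × 2315 = 694.5 kcal.
At 9 kcal/g: 694.5 ÷ 9 = 77.1667 g.

77 g/day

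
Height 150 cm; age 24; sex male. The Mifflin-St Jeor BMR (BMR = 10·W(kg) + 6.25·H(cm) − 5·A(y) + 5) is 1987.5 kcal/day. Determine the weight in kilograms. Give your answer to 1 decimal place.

116.5 kg

1987.5 = 10·W + 6.25(150) − 5(24) + 5
10·W = 1987.5 − 822.5 = 1165, so W = 116.5 kg.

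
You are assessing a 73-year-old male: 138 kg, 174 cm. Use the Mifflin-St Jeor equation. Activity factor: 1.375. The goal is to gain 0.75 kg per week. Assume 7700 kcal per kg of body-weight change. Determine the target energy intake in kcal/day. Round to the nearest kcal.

3723 kcal/day

Mifflin-St Jeor (male): BMR = 10(138) + 6.25(174) − 5(73) + 5 = 1380 + 1087.5 − 365 + 5 = 2107.5 kcal/day.
TEE = 2107.5 × 1.375 = 2897.8125 kcal/day.
Required daily surplus = 0.75 × 7700 ÷ 7 = 825 kcal/day.
Target intake = 2897.8125 + 825 = 3722.8125 kcal/day.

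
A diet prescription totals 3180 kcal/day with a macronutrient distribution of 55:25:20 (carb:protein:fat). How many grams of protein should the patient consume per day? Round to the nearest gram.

199 g/day

Protein energy = 25% × 3180 = 795 kcal.
At 4 kcal/g: 795 ÷ 4 = 198.75 g.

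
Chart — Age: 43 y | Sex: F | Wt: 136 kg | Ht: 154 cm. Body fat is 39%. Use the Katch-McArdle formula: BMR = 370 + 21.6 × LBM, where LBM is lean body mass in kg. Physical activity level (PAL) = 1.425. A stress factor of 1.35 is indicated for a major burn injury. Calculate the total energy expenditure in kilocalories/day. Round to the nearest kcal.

4159 kilocalories/day

LBM = 136 × (1 − 0.39) = 82.96 kg. Katch-McArdle: BMR = 370 + 21.6 × 82.96 = 2161.936 kcal/day.
TEE = BMR × activity factor = 2161.936 × 1.425 = 3080.7588 kcal/day.
Apply stress factor: 3080.7588 × 1.35 = 4159.0244 kcal/day.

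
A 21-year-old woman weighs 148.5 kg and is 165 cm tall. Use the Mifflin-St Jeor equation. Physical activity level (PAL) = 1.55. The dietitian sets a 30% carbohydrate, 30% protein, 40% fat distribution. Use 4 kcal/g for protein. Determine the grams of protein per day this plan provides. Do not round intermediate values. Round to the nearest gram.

262 g/day

Mifflin-St Jeor (female): BMR = 10(148.5) + 6.25(165) − 5(21) − 161 = 1485 + 1031.25 − 105 − 161 = 2250.25 kcal/day.
TEE = 2250.25 × 1.55 = 3487.8875 kcal/day.
Protein energy = 30% × 3487.8875 = 1046.3663 kcal.
Protein = 1046.3663 ÷ 4 kcal/g = 261.5916 g.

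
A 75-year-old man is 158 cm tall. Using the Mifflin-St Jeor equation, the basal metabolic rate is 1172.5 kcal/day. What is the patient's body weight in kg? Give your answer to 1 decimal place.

1172.5 = 10·W + 6.25(158) − 5(75) + 5
10·W = 1172.5 − 617.5 = 555, so W = 55.5 kg.

55.5 kg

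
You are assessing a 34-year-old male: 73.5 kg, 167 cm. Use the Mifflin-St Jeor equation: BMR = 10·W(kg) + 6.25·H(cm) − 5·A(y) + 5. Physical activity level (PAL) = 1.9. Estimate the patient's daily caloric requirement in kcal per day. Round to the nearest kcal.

3066 kcal per day

Mifflin-St Jeor (male): BMR = 10(73.5) + 6.25(167) − 5(34) + 5 = 735 + 1043.75 − 170 + 5 = 1613.75 kcal/day.
TEE = BMR × activity factor = 1613.75 × 1.9 = 3066.125 kcal/day.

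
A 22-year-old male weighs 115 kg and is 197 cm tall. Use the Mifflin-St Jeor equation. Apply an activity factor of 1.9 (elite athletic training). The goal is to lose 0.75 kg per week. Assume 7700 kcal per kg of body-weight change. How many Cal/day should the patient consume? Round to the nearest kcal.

Mifflin-St Jeor (male): BMR = 10(115) + 6.25(197) − 5(22) + 5 = 1150 + 1231.25 − 110 + 5 = 2276.25 kcal/day.
TEE = 2276.25 × 1.9 = 4324.875 kcal/day.
Required daily deficit = 0.75 × 7700 ÷ 7 = 825 kcal/day.
Target intake = 4324.875 − 825 = 3499.875 kcal/day.

3500 Cal/day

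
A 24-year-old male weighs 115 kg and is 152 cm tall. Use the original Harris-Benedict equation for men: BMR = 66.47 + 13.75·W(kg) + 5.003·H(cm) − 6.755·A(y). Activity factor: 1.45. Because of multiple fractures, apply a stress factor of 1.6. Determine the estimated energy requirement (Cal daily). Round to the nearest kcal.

5211 Cal daily

Harris-Benedict: BMR = 66.47 + 13.75(115) + 5.003(152) − 6.755(24) = 2246.056 kcal/day.
TEE = BMR × activity factor = 2246.056 × 1.45 = 3256.7812 kcal/day.
Apply stress factor: 3256.7812 × 1.6 = 5210.8499 kcal/day.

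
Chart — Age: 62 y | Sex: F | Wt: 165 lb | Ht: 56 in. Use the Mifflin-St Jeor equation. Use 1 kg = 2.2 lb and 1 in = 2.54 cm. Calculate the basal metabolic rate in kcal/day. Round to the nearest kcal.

Convert to metric: weight = 165 ÷ 2.2 = 75 kg; height = 56 × 2.54 = 142.24 cm.
Mifflin-St Jeor (female): BMR = 10(75) + 6.25(142.24) − 5(62) − 161 = 750 + 889 − 310 − 161 = 1168 kcal/day.

1168 kcal/day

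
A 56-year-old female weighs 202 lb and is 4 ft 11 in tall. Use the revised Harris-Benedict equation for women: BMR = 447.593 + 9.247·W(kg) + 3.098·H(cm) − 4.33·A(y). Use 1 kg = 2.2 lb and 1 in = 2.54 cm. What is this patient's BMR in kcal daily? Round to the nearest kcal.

1518 kcal daily

Convert to metric: weight = 202 ÷ 2.2 = 91.8182 kg; height = (4×12 + 11) × 2.54 = 59 × 2.54 = 149.86 cm.
Harris-Benedict: BMR = 447.593 + 9.247(91.8182) + 3.098(149.86) − 4.33(56) = 1518.422 kcal/day.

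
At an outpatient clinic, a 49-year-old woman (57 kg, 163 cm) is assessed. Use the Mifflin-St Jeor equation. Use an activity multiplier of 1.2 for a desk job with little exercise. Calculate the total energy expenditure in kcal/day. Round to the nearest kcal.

Mifflin-St Jeor (female): BMR = 10(57) + 6.25(163) − 5(49) − 161 = 570 + 1018.75 − 245 − 161 = 1182.75 kcal/day.
TEE = BMR × activity factor = 1182.75 × 1.2 = 1419.3 kcal/day.

1419 kcal/day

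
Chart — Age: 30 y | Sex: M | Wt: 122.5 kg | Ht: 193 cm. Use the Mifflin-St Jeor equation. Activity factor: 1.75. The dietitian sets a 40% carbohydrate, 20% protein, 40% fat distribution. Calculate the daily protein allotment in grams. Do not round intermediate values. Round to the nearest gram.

200 g/day

Mifflin-St Jeor (male): BMR = 10(122.5) + 6.25(193) − 5(30) + 5 = 1225 + 1206.25 − 150 + 5 = 2286.25 kcal/day.
TEE = 2286.25 × 1.75 = 4000.9375 kcal/day.
Protein energy = 20% × 4000.9375 = 800.1875 kcal.
Protein = 800.1875 ÷ 4 kcal/g = 200.0469 g.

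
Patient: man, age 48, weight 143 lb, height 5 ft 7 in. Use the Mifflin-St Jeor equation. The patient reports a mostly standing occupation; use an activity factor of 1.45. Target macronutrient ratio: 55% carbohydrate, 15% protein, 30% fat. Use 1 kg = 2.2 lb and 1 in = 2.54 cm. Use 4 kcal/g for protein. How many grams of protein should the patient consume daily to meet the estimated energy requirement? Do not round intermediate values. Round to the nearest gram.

80 g/day

Convert to metric: weight = 143 ÷ 2.2 = 65 kg; height = (5×12 + 7) × 2.54 = 67 × 2.54 = 170.18 cm.
Mifflin-St Jeor (male): BMR = 10(65) + 6.25(170.18) − 5(48) + 5 = 650 + 1063.625 − 240 + 5 = 1478.625 kcal/day.
TEE = 1478.625 × 1.45 = 2144.0063 kcal/day.
Protein energy = 15% × 2144.0063 = 321.6009 kcal.
Protein = 321.6009 ÷ 4 kcal/g = 80.4002 g.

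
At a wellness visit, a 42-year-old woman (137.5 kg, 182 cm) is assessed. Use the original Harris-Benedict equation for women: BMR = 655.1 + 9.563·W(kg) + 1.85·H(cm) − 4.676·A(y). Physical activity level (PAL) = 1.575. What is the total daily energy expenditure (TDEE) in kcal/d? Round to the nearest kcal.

Harris-Benedict: BMR = 655.1 + 9.563(137.5) + 1.85(182) − 4.676(42) = 2110.3205 kcal/day.
TEE = BMR × activity factor = 2110.3205 × 1.575 = 3323.7548 kcal/day.

3324 kcal/d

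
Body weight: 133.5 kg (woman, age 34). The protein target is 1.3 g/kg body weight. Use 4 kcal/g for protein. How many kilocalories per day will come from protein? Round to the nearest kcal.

694 kcal/day

Protein = 1.3 g/kg × 133.5 kg = 173.55 g/day.
Protein energy = 173.55 g × 4 kcal/g = 694.2 kcal/day.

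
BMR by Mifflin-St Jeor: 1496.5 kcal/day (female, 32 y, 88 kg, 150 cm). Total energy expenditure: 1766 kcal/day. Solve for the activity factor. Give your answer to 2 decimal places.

Activity factor = TEE ÷ BMR = 1766 ÷ 1496.5 = 1.18.

1.18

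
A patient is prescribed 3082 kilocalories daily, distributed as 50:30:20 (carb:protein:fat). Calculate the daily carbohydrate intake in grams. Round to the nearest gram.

385 g/day

Carbohydrate energy = 50% × 3082 = 1541 kcal.
At 4 kcal/g: 1541 ÷ 4 = 385.25 g.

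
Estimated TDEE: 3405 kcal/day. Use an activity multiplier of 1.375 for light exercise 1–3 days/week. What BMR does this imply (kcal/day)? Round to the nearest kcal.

2476 kcal/day

BMR = TEE ÷ activity factor = 3405 ÷ 1.375 = 2476.3636 kcal/day.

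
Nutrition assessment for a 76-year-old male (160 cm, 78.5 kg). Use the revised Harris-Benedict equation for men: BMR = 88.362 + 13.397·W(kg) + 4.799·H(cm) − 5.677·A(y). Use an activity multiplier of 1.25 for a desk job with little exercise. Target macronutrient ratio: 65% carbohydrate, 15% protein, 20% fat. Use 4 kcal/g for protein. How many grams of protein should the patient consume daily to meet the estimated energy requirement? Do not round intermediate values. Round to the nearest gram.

69 g/day

Harris-Benedict: BMR = 88.362 + 13.397(78.5) + 4.799(160) − 5.677(76) = 1476.4145 kcal/day.
TEE = 1476.4145 × 1.25 = 1845.5181 kcal/day.
Protein energy = 15% × 1845.5181 = 276.8277 kcal.
Protein = 276.8277 ÷ 4 kcal/g = 69.2069 g.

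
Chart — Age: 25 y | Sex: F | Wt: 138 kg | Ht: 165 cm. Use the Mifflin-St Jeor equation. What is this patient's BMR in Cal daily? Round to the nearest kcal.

2125 Cal daily

Mifflin-St Jeor (female): BMR = 10(138) + 6.25(165) − 5(25) − 161 = 1380 + 1031.25 − 125 − 161 = 2125.25 kcal/day.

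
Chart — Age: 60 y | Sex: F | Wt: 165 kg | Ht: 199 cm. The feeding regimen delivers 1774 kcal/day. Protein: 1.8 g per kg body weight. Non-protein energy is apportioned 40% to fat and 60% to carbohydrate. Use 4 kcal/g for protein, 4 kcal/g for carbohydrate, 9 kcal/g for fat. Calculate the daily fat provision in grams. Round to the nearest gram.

26 g/day

Protein = 1.8 × 165 = 297 g → 297 × 4 = 1188 kcal.
Non-protein calories = 1774 − 1188 = 586 kcal.
Fat: 40% × 586 = 234.4 kcal; carbohydrate: 351.6 kcal.
Fat: 234.4 kcal ÷ 9 kcal/g = 26.0444 g.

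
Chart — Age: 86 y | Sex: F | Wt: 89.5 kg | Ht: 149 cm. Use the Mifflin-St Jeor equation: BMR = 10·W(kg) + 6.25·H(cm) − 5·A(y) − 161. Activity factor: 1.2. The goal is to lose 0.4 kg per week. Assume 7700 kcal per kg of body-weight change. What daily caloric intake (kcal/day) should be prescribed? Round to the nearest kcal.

Mifflin-St Jeor (female): BMR = 10(89.5) + 6.25(149) − 5(86) − 161 = 895 + 931.25 − 430 − 161 = 1235.25 kcal/day.
TEE = 1235.25 × 1.2 = 1482.3 kcal/day.
Required daily deficit = 0.4 × 7700 ÷ 7 = 440 kcal/day.
Target intake = 1482.3 − 440 = 1042.3 kcal/day.

1042 kcal/day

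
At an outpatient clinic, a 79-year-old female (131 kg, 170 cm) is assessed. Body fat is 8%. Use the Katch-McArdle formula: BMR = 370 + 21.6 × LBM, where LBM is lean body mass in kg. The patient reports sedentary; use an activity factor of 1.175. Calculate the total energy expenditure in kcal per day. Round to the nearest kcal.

3494 kcal per day

LBM = 131 × (1 − 0.08) = 120.52 kg. Katch-McArdle: BMR = 370 + 21.6 × 120.52 = 2973.232 kcal/day.
TEE = BMR × activity factor = 2973.232 × 1.175 = 3493.5476 kcal/day.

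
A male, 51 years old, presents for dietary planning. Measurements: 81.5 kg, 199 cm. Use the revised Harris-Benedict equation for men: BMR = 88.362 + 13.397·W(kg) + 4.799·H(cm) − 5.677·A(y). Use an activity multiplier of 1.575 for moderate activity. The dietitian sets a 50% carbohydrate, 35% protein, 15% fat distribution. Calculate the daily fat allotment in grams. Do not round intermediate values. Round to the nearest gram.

48 g/day

Harris-Benedict: BMR = 88.362 + 13.397(81.5) + 4.799(199) − 5.677(51) = 1845.6915 kcal/day.
TEE = 1845.6915 × 1.575 = 2906.9641 kcal/day.
Fat energy = 15% × 2906.9641 = 436.0446 kcal.
Fat = 436.0446 ÷ 9 kcal/g = 48.4494 g.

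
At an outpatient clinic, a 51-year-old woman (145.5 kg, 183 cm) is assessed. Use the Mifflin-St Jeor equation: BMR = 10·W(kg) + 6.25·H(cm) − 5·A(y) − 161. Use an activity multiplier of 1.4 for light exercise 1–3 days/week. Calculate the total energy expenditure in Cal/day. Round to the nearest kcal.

3056 Cal/day

Mifflin-St Jeor (female): BMR = 10(145.5) + 6.25(183) − 5(51) − 161 = 1455 + 1143.75 − 255 − 161 = 2182.75 kcal/day.
TEE = BMR × activity factor = 2182.75 × 1.4 = 3055.85 kcal/day.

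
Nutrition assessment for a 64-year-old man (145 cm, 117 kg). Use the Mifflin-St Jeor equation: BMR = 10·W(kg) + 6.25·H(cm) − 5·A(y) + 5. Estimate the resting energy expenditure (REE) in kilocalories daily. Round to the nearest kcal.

Mifflin-St Jeor (male): BMR = 10(117) + 6.25(145) − 5(64) + 5 = 1170 + 906.25 − 320 + 5 = 1761.25 kcal/day.

1761 kilocalories daily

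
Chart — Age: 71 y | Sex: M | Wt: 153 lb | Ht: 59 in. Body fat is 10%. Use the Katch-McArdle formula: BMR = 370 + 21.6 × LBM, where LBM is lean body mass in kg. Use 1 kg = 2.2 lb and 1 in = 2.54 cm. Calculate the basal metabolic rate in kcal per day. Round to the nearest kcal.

1722 kcal per day

Convert to metric: weight = 153 ÷ 2.2 = 69.5455 kg; height = 59 × 2.54 = 149.86 cm.
LBM = 69.5455 × (1 − 0.1) = 62.5909 kg. Katch-McArdle: BMR = 370 + 21.6 × 62.5909 = 1721.9636 kcal/day.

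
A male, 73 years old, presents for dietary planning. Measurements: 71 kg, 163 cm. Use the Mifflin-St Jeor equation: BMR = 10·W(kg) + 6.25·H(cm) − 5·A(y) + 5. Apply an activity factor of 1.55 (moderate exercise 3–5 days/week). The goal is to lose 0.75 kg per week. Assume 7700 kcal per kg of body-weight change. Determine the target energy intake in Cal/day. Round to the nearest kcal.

1297 Cal/day

Mifflin-St Jeor (male): BMR = 10(71) + 6.25(163) − 5(73) + 5 = 710 + 1018.75 − 365 + 5 = 1368.75 kcal/day.
TEE = 1368.75 × 1.55 = 2121.5625 kcal/day.
Required daily deficit = 0.75 × 7700 ÷ 7 = 825 kcal/day.
Target intake = 2121.5625 − 825 = 1296.5625 kcal/day.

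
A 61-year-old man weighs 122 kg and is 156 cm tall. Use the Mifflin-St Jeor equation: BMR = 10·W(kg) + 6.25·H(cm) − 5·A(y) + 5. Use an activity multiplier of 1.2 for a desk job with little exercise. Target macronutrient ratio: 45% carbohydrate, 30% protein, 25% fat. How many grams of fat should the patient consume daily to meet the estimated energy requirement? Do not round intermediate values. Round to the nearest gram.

63 g/day

Mifflin-St Jeor (male): BMR = 10(122) + 6.25(156) − 5(61) + 5 = 1220 + 975 − 305 + 5 = 1895 kcal/day.
TEE = 1895 × 1.2 = 2274 kcal/day.
Fat energy = 25% × 2274 = 568.5 kcal.
Fat = 568.5 ÷ 9 kcal/g = 63.1667 g.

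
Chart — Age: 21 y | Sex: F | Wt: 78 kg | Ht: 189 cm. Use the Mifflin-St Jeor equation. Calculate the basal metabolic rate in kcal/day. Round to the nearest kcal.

Mifflin-St Jeor (female): BMR = 10(78) + 6.25(189) − 5(21) − 161 = 780 + 1181.25 − 105 − 161 = 1695.25 kcal/day.

1695 kcal/day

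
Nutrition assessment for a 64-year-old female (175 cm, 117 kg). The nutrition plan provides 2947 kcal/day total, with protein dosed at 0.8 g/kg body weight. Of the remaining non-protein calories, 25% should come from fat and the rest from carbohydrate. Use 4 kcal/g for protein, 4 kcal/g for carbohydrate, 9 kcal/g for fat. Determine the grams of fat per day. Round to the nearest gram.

Protein = 0.8 × 117 = 93.6 g → 93.6 × 4 = 374.4 kcal.
Non-protein calories = 2947 − 374.4 = 2572.6 kcal.
Fat: 25% × 2572.6 = 643.15 kcal; carbohydrate: 1929.45 kcal.
Fat: 643.15 kcal ÷ 9 kcal/g = 71.4611 g.

71 g/day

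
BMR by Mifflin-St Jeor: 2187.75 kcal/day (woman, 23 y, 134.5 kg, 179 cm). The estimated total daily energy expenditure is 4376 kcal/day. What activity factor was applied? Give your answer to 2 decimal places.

Activity factor = TEE ÷ BMR = 4376 ÷ 2187.75 = 2.

2.00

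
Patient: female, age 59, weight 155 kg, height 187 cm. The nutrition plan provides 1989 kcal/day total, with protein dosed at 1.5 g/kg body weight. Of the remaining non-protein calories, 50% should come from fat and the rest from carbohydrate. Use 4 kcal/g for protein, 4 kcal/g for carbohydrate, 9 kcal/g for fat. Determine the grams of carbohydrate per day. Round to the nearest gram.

132 g/day

Protein = 1.5 × 155 = 232.5 g → 232.5 × 4 = 930 kcal.
Non-protein calories = 1989 − 930 = 1059 kcal.
Fat: 50% × 1059 = 529.5 kcal; carbohydrate: 529.5 kcal.
Carbohydrate: 529.5 kcal ÷ 4 kcal/g = 132.375 g.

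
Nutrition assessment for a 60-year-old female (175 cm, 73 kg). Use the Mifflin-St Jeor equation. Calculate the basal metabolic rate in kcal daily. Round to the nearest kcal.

1363 kcal daily

Mifflin-St Jeor (female): BMR = 10(73) + 6.25(175) − 5(60) − 161 = 730 + 1093.75 − 300 − 161 = 1362.75 kcal/day.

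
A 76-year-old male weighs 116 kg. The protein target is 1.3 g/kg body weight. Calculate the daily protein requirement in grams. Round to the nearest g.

151 g/day

Protein = 1.3 g/kg × 116 kg = 150.8 g/day.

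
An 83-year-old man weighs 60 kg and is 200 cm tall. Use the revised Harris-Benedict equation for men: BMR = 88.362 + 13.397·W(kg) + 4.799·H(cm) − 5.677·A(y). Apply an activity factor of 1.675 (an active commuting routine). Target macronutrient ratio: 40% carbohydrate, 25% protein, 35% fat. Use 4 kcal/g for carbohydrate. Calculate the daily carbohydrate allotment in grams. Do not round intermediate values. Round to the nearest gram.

231 g/day

Harris-Benedict: BMR = 88.362 + 13.397(60) + 4.799(200) − 5.677(83) = 1380.791 kcal/day.
TEE = 1380.791 × 1.675 = 2312.8249 kcal/day.
Carbohydrate energy = 40% × 2312.8249 = 925.13 kcal.
Carbohydrate = 925.13 ÷ 4 kcal/g = 231.2825 g.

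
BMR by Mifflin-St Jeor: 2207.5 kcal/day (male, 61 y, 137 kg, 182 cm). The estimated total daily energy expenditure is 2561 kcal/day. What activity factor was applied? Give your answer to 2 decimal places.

1.16

Activity factor = TEE ÷ BMR = 2561 ÷ 2207.5 = 1.16.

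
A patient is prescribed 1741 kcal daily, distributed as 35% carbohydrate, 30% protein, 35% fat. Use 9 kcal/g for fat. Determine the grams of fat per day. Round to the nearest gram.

68 g/day

Fat energy = 35% × 1741 = 609.35 kcal.
At 9 kcal/g: 609.35 ÷ 9 = 67.7056 g.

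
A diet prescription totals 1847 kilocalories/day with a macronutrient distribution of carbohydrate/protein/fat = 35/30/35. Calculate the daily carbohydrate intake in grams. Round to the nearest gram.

162 g/day

Carbohydrate energy = 35% × 1847 = 646.45 kcal.
At 4 kcal/g: 646.45 ÷ 4 = 161.6125 g.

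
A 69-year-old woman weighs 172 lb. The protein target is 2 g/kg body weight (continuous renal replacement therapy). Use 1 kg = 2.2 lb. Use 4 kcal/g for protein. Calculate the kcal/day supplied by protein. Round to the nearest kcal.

Weight in kg = 172 ÷ 2.2 = 78.1818 kg.
Protein = 2 g/kg × 78.1818 kg = 156.3636 g/day.
Protein energy = 156.3636 g × 4 kcal/g = 625.4545 kcal/day.

625 kcal/day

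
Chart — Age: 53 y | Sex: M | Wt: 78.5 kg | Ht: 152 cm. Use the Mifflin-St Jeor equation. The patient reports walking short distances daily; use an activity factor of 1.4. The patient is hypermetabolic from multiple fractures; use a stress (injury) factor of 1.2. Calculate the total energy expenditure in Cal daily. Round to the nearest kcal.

2478 Cal daily

Mifflin-St Jeor (male): BMR = 10(78.5) + 6.25(152) − 5(53) + 5 = 785 + 950 − 265 + 5 = 1475 kcal/day.
TEE = BMR × activity factor = 1475 × 1.4 = 2065 kcal/day.
Apply stress factor: 2065 × 1.2 = 2478 kcal/day.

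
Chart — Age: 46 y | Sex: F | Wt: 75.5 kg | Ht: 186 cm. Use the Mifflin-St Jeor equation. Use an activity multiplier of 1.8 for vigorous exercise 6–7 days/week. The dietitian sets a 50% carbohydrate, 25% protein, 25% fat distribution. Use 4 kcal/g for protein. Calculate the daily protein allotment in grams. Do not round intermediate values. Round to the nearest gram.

Mifflin-St Jeor (female): BMR = 10(75.5) + 6.25(186) − 5(46) − 161 = 755 + 1162.5 − 230 − 161 = 1526.5 kcal/day.
TEE = 1526.5 × 1.8 = 2747.7 kcal/day.
Protein energy = 25% × 2747.7 = 686.925 kcal.
Protein = 686.925 ÷ 4 kcal/g = 171.7313 g.

172 g/day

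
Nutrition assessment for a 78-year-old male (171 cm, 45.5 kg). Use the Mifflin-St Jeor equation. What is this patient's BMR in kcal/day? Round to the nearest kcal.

Mifflin-St Jeor (male): BMR = 10(45.5) + 6.25(171) − 5(78) + 5 = 455 + 1068.75 − 390 + 5 = 1138.75 kcal/day.

1139 kcal/day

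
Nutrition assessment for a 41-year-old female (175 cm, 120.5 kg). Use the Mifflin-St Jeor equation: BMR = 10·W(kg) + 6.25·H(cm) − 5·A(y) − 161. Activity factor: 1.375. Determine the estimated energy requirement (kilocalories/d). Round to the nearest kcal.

Mifflin-St Jeor (female): BMR = 10(120.5) + 6.25(175) − 5(41) − 161 = 1205 + 1093.75 − 205 − 161 = 1932.75 kcal/day.
TEE = BMR × activity factor = 1932.75 × 1.375 = 2657.5313 kcal/day.

2658 kilocalories/d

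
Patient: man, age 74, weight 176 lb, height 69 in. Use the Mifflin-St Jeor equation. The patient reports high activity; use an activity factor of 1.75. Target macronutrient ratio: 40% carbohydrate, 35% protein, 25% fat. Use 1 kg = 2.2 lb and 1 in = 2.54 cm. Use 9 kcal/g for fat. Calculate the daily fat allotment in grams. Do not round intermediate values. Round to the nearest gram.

Convert to metric: weight = 176 ÷ 2.2 = 80 kg; height = 69 × 2.54 = 175.26 cm.
Mifflin-St Jeor (male): BMR = 10(80) + 6.25(175.26) − 5(74) + 5 = 800 + 1095.375 − 370 + 5 = 1530.375 kcal/day.
TEE = 1530.375 × 1.75 = 2678.1563 kcal/day.
Fat energy = 25% × 2678.1563 = 669.5391 kcal.
Fat = 669.5391 ÷ 9 kcal/g = 74.3932 g.

74 g/day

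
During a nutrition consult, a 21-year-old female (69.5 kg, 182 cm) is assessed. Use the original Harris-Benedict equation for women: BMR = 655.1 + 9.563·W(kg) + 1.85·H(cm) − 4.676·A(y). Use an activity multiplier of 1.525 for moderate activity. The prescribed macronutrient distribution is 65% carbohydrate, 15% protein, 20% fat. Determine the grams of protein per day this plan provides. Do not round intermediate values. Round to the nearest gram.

Harris-Benedict: BMR = 655.1 + 9.563(69.5) + 1.85(182) − 4.676(21) = 1558.2325 kcal/day.
TEE = 1558.2325 × 1.525 = 2376.3046 kcal/day.
Protein energy = 15% × 2376.3046 = 356.4457 kcal.
Protein = 356.4457 ÷ 4 kcal/g = 89.1114 g.

89 g/day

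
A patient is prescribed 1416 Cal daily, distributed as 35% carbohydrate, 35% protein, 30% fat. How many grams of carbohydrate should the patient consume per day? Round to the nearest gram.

Carbohydrate energy = 35% × 1416 = 495.6 kcal.
At 4 kcal/g: 495.6 ÷ 4 = 123.9 g.

124 g/day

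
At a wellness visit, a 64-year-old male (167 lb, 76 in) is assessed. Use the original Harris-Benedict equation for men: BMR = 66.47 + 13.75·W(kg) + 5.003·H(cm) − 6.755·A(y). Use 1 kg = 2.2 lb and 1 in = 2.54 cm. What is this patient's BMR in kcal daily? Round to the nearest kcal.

1644 kcal daily

Convert to metric: weight = 167 ÷ 2.2 = 75.9091 kg; height = 76 × 2.54 = 193.04 cm.
Harris-Benedict: BMR = 66.47 + 13.75(75.9091) + 5.003(193.04) − 6.755(64) = 1643.6791 kcal/day.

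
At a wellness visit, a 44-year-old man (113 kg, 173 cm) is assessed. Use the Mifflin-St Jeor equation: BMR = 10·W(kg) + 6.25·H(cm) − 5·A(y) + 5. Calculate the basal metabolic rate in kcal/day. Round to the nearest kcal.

1996 kcal/day

Mifflin-St Jeor (male): BMR = 10(113) + 6.25(173) − 5(44) + 5 = 1130 + 1081.25 − 220 + 5 = 1996.25 kcal/day.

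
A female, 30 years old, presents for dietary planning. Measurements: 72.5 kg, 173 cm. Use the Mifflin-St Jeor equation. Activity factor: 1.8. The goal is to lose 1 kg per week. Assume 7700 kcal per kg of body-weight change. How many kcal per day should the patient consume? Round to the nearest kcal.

Mifflin-St Jeor (female): BMR = 10(72.5) + 6.25(173) − 5(30) − 161 = 725 + 1081.25 − 150 − 161 = 1495.25 kcal/day.
TEE = 1495.25 × 1.8 = 2691.45 kcal/day.
Required daily deficit = 1 × 7700 ÷ 7 = 1100 kcal/day.
Target intake = 2691.45 − 1100 = 1591.45 kcal/day.

1591 kcal per day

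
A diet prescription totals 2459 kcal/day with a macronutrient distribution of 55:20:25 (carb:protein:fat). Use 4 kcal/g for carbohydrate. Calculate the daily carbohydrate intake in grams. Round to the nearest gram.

Carbohydrate energy = 55% × 2459 = 1352.45 kcal.
At 4 kcal/g: 1352.45 ÷ 4 = 338.1125 g.

338 g/day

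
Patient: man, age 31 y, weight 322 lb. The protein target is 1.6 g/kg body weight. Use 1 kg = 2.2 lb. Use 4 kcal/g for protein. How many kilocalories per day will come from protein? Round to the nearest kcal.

Weight in kg = 322 ÷ 2.2 = 146.3636 kg.
Protein = 1.6 g/kg × 146.3636 kg = 234.1818 g/day.
Protein energy = 234.1818 g × 4 kcal/g = 936.7273 kcal/day.

937 kcal/day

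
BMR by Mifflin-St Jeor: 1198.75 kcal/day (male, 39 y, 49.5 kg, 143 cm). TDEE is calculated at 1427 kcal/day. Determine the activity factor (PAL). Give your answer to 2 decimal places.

1.19

Activity factor = TEE ÷ BMR = 1427 ÷ 1198.75 = 1.19.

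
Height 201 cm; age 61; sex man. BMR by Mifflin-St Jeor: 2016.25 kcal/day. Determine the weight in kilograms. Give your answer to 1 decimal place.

2016.25 = 10·W + 6.25(201) − 5(61) + 5
10·W = 2016.25 − 956.25 = 1060, so W = 106 kg.

106.0 kg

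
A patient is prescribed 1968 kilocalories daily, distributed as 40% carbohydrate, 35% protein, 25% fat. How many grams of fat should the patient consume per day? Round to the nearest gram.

55 g/day

Fat energy = 25% × 1968 = 492 kcal.
At 9 kcal/g: 492 ÷ 9 = 54.6667 g.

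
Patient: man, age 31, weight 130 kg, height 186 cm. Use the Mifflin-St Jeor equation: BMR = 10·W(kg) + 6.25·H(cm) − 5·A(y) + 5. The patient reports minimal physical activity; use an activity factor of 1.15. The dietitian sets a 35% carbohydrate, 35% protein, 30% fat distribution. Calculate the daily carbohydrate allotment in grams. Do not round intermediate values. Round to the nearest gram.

Mifflin-St Jeor (male): BMR = 10(130) + 6.25(186) − 5(31) + 5 = 1300 + 1162.5 − 155 + 5 = 2312.5 kcal/day.
TEE = 2312.5 × 1.15 = 2659.375 kcal/day.
Carbohydrate energy = 35% × 2659.375 = 930.7813 kcal.
Carbohydrate = 930.7813 ÷ 4 kcal/g = 232.6953 g.

233 g/day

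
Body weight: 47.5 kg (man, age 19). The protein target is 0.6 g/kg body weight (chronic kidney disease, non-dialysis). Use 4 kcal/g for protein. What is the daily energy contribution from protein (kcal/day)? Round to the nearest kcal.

114 kcal/day

Protein = 0.6 g/kg × 47.5 kg = 28.5 g/day.
Protein energy = 28.5 g × 4 kcal/g = 114 kcal/day.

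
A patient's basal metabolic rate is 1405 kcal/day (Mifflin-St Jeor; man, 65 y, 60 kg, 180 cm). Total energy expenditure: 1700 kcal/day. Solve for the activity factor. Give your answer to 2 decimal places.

Activity factor = TEE ÷ BMR = 1700 ÷ 1405 = 1.21.

1.21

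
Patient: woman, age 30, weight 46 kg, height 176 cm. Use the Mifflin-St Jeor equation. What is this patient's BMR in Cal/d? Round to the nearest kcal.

Mifflin-St Jeor (female): BMR = 10(46) + 6.25(176) − 5(30) − 161 = 460 + 1100 − 150 − 161 = 1249 kcal/day.

1249 Cal/d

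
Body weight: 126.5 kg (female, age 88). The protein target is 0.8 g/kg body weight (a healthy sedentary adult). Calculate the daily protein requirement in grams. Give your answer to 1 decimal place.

101.2 g/day

Protein = 0.8 g/kg × 126.5 kg = 101.2 g/day.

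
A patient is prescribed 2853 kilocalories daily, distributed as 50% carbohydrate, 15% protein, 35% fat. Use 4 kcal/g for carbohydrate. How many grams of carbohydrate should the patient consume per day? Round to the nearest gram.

Carbohydrate energy = 50% × 2853 = 1426.5 kcal.
At 4 kcal/g: 1426.5 ÷ 4 = 356.625 g.

357 g/day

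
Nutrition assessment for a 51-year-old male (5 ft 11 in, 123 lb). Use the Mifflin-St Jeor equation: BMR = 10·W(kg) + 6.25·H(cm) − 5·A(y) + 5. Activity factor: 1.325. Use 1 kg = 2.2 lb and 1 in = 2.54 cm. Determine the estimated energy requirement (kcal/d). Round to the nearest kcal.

1903 kcal/d

Convert to metric: weight = 123 ÷ 2.2 = 55.9091 kg; height = (5×12 + 11) × 2.54 = 71 × 2.54 = 180.34 cm.
Mifflin-St Jeor (male): BMR = 10(55.9091) + 6.25(180.34) − 5(51) + 5 = 559.0909 + 1127.125 − 255 + 5 = 1436.2159 kcal/day.
TEE = BMR × activity factor = 1436.2159 × 1.325 = 1902.9861 kcal/day.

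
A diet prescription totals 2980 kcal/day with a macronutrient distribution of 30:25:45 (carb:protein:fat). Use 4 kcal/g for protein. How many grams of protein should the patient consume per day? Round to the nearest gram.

186 g/day

Protein energy = 25% × 2980 = 745 kcal.
At 4 kcal/g: 745 ÷ 4 = 186.25 g.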